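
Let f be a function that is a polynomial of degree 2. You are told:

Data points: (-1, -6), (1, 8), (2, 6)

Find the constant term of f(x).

Write f(x) = ax² + bx + c; the 3 given values yield a linear system in the 3 coefficients.
Solving, f(x) = -3x² + 7x + 4.
The constant term is f(0) = 4.

4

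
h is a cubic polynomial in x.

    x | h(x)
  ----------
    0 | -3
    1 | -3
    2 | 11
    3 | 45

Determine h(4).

105

Write h(x) = ax³ + bx² + cx + d; the 4 given values yield a linear system in the 4 coefficients.
Solving, h(x) = x³ + 4x² - 5x - 3.
Then h(4) = 105.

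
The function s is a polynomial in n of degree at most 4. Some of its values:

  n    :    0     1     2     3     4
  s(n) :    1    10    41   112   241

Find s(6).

745

First differences: 9, 31, 71, 129. Second differences: 22, 40, 58. Third differences: 18, 18.
Level-3 differences are constant, so s has degree 3.
Fitting a degree-3 polynomial gives s(n) = 3n³ + 2n² + 4n + 1.
Then s(6) = 745.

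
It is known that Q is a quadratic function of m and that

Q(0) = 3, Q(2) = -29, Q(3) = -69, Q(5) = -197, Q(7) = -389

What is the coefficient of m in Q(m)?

Write Q(m) = am² + bm + c; the 5 given values yield a linear system in the 3 coefficients.
Solving, Q(m) = -8m² + 3.
The coefficient of m is 0.

0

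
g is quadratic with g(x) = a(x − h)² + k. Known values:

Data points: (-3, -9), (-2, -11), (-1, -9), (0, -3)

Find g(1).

7

First differences -2, 2, 6; second difference 4 = 2a, so a = 2.
Expanding, the x-coefficient is −2ah = -4h; matching it to the data gives h = -2, and then k = -11.
So g(x) = 2(x + 2)² − 11.
g(1) = 2·3² − 11 = 7.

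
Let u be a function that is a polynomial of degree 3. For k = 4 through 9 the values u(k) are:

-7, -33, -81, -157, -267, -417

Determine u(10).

-613

Write u(k) = ak³ + bk² + ck + d; the 6 given values yield a linear system in the 4 coefficients.
Solving, u(k) = -k³ + 4k² - k - 3.
Then u(10) = -613.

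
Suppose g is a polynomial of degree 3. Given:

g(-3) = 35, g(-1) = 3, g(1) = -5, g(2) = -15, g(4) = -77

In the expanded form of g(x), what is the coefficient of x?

-3

Write g(x) = ax³ + bx² + cx + d; the 5 given values yield a linear system in the 4 coefficients.
Solving, g(x) = -x³ - 3x - 1.
The coefficient of x is -3.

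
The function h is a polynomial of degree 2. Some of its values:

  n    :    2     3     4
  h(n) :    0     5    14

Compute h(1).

-1

Write h(n) = an² + bn + c; the 3 given values yield a linear system in the 3 coefficients.
Solving, h(n) = 2n² - 5n + 2.
Then h(1) = -1.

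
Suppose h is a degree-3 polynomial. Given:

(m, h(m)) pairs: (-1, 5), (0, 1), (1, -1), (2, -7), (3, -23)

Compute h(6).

Write h(m) = am³ + bm² + cm + d; the 5 given values yield a linear system in the 4 coefficients.
Solving, h(m) = -m³ + m² - 2m + 1.
Then h(6) = -191.

-191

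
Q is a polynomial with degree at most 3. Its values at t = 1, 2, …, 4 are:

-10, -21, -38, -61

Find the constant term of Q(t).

Write Q(t) = at³ + bt² + ct + d; the 4 given values yield a linear system in the 4 coefficients.
Solving, the leading coefficient vanishes, and Q(t) = -3t² - 2t - 5.
The constant term is Q(0) = -5.

-5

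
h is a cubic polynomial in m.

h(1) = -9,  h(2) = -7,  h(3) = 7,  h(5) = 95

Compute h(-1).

Write h(m) = am³ + bm² + cm + d; the 4 given values yield a linear system in the 4 coefficients.
Solving, h(m) = m³ - 5m - 5.
Then h(-1) = -1.

-1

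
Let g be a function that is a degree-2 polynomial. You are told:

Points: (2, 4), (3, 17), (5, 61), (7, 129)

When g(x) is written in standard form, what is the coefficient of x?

-2

Write g(x) = ax² + bx + c; the 4 given values yield a linear system in the 3 coefficients.
Solving, g(x) = 3x² - 2x - 4.
The coefficient of x is -2.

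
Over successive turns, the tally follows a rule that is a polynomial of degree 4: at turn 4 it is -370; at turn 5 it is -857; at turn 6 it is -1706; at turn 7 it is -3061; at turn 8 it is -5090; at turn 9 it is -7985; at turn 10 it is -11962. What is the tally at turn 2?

Write the value at m as Q(m).
First differences: -487, -849, -1355, -2029, -2895, -3977. Second differences: -362, -506, -674, -866, -1082. Third differences: -144, -168, -192, -216. Fourth differences: -24, -24, -24.
Level-4 differences are constant, so Q has degree 4.
Fitting a degree-4 polynomial gives Q(m) = -m^4 - 2m³ + 4m - 2.
Then Q(2) = -26.

-26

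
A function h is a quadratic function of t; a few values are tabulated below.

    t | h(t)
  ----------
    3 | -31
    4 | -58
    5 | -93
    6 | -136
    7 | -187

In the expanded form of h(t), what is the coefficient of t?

Write h(t) = at² + bt + c; the 5 given values yield a linear system in the 3 coefficients.
Solving, h(t) = -4t² + t + 2.
The coefficient of t is 1.

1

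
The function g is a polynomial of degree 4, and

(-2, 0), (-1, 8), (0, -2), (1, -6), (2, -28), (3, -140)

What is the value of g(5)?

Write g(m) = am^4 + bm³ + cm² + dm + e; the 6 given values yield a linear system in the 5 coefficients.
Solving, g(m) = -2m^4 + 5m² - 7m - 2.
Then g(5) = -1162.

-1162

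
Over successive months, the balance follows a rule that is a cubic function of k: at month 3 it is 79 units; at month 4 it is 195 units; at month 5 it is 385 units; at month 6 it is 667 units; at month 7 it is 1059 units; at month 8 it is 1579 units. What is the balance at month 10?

Write the value at k as P(k).
First differences: 116, 190, 282, 392, 520. Second differences: 74, 92, 110, 128. Third differences: 18, 18, 18.
Level-3 differences are constant, so P has degree 3.
Fitting a degree-3 polynomial gives P(k) = 3k³ + k² - 2k - 5.
Then P(10) = 3075.

3075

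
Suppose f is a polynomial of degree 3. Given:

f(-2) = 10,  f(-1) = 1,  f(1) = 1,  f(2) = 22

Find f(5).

241

Write f(k) = ak³ + bk² + ck + d; the 4 given values yield a linear system in the 4 coefficients.
Solving, f(k) = k³ + 5k² - k - 4.
Then f(5) = 241.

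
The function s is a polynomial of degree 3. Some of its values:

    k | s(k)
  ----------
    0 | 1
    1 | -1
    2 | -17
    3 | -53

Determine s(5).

-209

Write s(k) = ak³ + bk² + ck + d; the 4 given values yield a linear system in the 4 coefficients.
Solving, s(k) = -k³ - 4k² + 3k + 1.
Then s(5) = -209.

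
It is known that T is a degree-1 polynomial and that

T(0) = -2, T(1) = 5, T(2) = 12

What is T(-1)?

Write T(k) = ak + b; the 3 given values yield a linear system in the 2 coefficients.
Solving, T(k) = 7k - 2.
Then T(-1) = -9.

-9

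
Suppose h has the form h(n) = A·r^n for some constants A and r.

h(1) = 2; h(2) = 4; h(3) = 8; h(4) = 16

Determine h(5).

32

Consecutive ratio: 4/2 = 2, and 8/4 = 2, so r = 2.
Then A·2^1 = 2 gives A = 1, and h(n) = 1·2^n.
h(5) = 1·2^5 = 32.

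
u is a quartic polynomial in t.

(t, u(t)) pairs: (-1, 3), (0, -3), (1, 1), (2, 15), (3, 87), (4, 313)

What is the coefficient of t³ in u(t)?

First differences: -6, 4, 14, 72, 226. Second differences: 10, 10, 58, 154. Third differences: 0, 48, 96. Fourth differences: 48, 48.
Level-4 differences are constant, so u has degree 4.
Fitting a degree-4 polynomial gives u(t) = 2t^4 - 4t³ + 3t² + 3t - 3.
The coefficient of t³ is -4.

-4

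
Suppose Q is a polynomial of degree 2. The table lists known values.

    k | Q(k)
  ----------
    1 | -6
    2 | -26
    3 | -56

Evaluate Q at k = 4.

Write Q(k) = ak² + bk + c; the 3 given values yield a linear system in the 3 coefficients.
Solving, Q(k) = -5k² - 5k + 4.
Then Q(4) = -96.

-96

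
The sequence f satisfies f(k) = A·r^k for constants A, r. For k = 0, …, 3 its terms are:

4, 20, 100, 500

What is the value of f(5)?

12500

Consecutive ratio: 20/4 = 5, and 100/20 = 5, so r = 5.
Then A·5^0 = 4 gives A = 4, and f(k) = 4·5^k.
f(5) = 4·5^5 = 12500.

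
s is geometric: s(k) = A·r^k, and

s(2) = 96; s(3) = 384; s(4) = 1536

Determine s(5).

6144

Consecutive ratio: 384/96 = 4, and 1536/384 = 4, so r = 4.
Then A·4^2 = 96 gives A = 6, and s(k) = 6·4^k.
s(5) = 6·4^5 = 6144.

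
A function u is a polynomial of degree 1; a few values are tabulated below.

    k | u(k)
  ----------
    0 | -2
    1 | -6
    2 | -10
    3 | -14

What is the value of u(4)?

-18

Write u(k) = ak + b; the 4 given values yield a linear system in the 2 coefficients.
Solving, u(k) = -4k - 2.
Then u(4) = -18.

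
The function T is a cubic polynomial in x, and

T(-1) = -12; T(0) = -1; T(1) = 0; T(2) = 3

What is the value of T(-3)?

Write T(x) = ax³ + bx² + cx + d; the 4 given values yield a linear system in the 4 coefficients.
Solving, T(x) = 2x³ - 5x² + 4x - 1.
Then T(-3) = -112.

-112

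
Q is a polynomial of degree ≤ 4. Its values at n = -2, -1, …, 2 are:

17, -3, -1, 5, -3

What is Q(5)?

-291

First differences: -20, 2, 6, -8. Second differences: 22, 4, -14. Third differences: -18, -18.
Level-3 differences are constant, so Q has degree 3.
Fitting a degree-3 polynomial gives Q(n) = -3n³ + 2n² + 7n - 1.
Then Q(5) = -291.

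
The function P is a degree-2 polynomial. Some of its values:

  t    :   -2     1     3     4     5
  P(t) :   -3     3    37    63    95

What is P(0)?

Write P(t) = at² + bt + c; the 5 given values yield a linear system in the 3 coefficients.
Solving, P(t) = 3t² + 5t - 5.
The constant term is P(0) = -5.

-5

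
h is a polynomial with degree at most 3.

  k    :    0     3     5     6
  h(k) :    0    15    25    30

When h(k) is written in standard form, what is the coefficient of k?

5

Write h(k) = ak³ + bk² + ck + d; the 4 given values yield a linear system in the 4 coefficients.
Solving, the top 2 coefficients vanish, and h(k) = 5k.
The coefficient of k is 5.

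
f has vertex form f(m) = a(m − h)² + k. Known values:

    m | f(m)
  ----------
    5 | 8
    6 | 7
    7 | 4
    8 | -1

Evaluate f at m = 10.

-17

First differences -1, -3, -5; second difference -2 = 2a, so a = -1.
Expanding, the m-coefficient is −2ah = 2h; matching it to the data gives h = 5, and then k = 8.
So f(m) = -1(m − 5)² + 8.
f(10) = -1·5² + 8 = -17.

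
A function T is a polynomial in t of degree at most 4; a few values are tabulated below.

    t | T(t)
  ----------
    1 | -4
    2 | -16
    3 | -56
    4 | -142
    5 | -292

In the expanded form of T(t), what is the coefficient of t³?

-3

First differences: -12, -40, -86, -150. Second differences: -28, -46, -64. Third differences: -18, -18.
Level-3 differences are constant, so T has degree 3.
Fitting a degree-3 polynomial gives T(t) = -3t³ + 4t² - 3t - 2.
The coefficient of t³ is -3.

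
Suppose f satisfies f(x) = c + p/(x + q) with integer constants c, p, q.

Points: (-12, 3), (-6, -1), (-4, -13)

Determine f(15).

6

(f(x) − c)(x + q) = p for each data point; the three points give a linear system in c and q, then p follows.
Solving: c = 5, q = 3, p = 18, so f(x) = 5 + 18/(x + 3).
Then f(15) = 5 + 18/18 = 6.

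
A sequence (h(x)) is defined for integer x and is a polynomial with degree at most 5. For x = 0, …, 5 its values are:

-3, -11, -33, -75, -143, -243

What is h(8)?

-795

First differences: -8, -22, -42, -68, -100. Second differences: -14, -20, -26, -32. Third differences: -6, -6, -6.
Level-3 differences are constant, so h has degree 3.
Fitting a degree-3 polynomial gives h(x) = -x³ - 4x² - 3x - 3.
Then h(8) = -795.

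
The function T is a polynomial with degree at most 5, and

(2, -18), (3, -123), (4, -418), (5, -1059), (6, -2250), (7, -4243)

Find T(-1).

First differences: -105, -295, -641, -1191, -1993. Second differences: -190, -346, -550, -802. Third differences: -156, -204, -252. Fourth differences: -48, -48.
Level-4 differences are constant, so T has degree 4.
Fitting a degree-4 polynomial gives T(n) = -2n^4 + 2n³ - 3n² + 2n + 6.
Then T(-1) = -3.

-3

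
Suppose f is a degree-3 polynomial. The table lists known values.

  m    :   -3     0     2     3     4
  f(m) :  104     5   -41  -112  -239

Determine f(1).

-8

Write f(m) = am³ + bm² + cm + d; the 5 given values yield a linear system in the 4 coefficients.
Solving, f(m) = -3m³ - m² - 9m + 5.
Then f(1) = -8.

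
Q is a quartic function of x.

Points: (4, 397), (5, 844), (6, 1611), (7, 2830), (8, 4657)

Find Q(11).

Write Q(x) = ax^4 + bx³ + cx² + dx + e; the 5 given values yield a linear system in the 5 coefficients.
Solving, Q(x) = x^4 + 9x² - 3x + 9.
Then Q(11) = 15706.

15706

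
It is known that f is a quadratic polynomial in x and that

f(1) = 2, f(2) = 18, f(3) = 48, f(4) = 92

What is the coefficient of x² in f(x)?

Write f(x) = ax² + bx + c; the 4 given values yield a linear system in the 3 coefficients.
Solving, f(x) = 7x² - 5x.
The coefficient of x² is 7.

7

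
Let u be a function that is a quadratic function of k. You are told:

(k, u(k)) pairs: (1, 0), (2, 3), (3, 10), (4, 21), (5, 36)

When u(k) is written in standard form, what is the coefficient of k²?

Write u(k) = ak² + bk + c; the 5 given values yield a linear system in the 3 coefficients.
Solving, u(k) = 2k² - 3k + 1.
The coefficient of k² is 2.

2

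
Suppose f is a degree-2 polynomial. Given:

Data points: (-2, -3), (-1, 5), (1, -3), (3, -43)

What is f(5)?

-115

Write f(t) = at² + bt + c; the 4 given values yield a linear system in the 3 coefficients.
Solving, f(t) = -4t² - 4t + 5.
Then f(5) = -115.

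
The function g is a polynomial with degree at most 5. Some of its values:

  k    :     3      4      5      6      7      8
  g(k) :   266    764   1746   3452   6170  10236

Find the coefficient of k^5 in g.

First differences: 498, 982, 1706, 2718, 4066. Second differences: 484, 724, 1012, 1348. Third differences: 240, 288, 336. Fourth differences: 48, 48.
Level-4 differences are constant, so g has degree 4.
Fitting a degree-4 polynomial gives g(k) = 2k^4 + 4k³ - 4.
The coefficient of k^5 is 0.

0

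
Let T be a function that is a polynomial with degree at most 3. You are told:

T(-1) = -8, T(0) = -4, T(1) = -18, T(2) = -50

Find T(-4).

-128

First differences: 4, -14, -32. Second differences: -18, -18.
Level-2 differences are constant, so T has degree 2.
Fitting a degree-2 polynomial gives T(x) = -9x² - 5x - 4.
Then T(-4) = -128.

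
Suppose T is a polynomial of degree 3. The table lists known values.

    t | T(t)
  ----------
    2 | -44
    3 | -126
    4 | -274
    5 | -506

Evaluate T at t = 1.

-10

Write T(t) = at³ + bt² + ct + d; the 4 given values yield a linear system in the 4 coefficients.
Solving, T(t) = -3t³ - 6t² + 5t - 6.
Then T(1) = -10.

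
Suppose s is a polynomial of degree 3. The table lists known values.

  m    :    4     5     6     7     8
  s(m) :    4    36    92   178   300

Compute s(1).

Write s(m) = am³ + bm² + cm + d; the 5 given values yield a linear system in the 4 coefficients.
Solving, s(m) = m³ - 3m² - 2m - 4.
Then s(1) = -8.

-8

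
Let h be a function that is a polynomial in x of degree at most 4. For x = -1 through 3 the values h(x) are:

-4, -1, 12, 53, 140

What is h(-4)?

-133

First differences: 3, 13, 41, 87. Second differences: 10, 28, 46. Third differences: 18, 18.
Level-3 differences are constant, so h has degree 3.
Fitting a degree-3 polynomial gives h(x) = 3x³ + 5x² + 5x - 1.
Then h(-4) = -133.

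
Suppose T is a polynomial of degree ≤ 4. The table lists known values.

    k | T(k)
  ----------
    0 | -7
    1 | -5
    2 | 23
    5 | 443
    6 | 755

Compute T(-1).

-1

Write T(k) = ak^4 + bk³ + ck² + dk + e; the 5 given values yield a linear system in the 5 coefficients.
Solving, the leading coefficient vanishes, and T(k) = 3k³ + 4k² - 5k - 7.
Then T(-1) = -1.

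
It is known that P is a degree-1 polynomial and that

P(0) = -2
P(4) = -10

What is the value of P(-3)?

Write P(k) = ak + b; the 2 given values yield a linear system in the 2 coefficients.
Solving, P(k) = -2k - 2.
Then P(-3) = 4.

4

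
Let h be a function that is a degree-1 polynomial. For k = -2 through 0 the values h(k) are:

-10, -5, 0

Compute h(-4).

-20

First differences: 5, 5.
Level-1 differences are constant, so h has degree 1.
Fitting a degree-1 polynomial gives h(k) = 5k.
Then h(-4) = -20.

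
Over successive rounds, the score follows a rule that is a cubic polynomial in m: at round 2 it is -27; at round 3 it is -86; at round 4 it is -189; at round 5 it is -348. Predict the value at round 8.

-1281

Write the value at m as h(m).
Write h(m) = am³ + bm² + cm + d; the 4 given values yield a linear system in the 4 coefficients.
Solving, h(m) = -2m³ - 4m² - m + 7.
Then h(8) = -1281.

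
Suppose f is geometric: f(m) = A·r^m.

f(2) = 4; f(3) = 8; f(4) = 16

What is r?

Consecutive ratio: 8/4 = 2, and 16/8 = 2, so r = 2.
Then A·2^2 = 4 gives A = 1, and f(m) = 1·2^m.

2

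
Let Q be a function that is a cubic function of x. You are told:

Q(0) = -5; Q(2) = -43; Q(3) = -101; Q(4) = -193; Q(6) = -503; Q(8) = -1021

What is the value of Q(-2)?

-31

Write Q(x) = ax³ + bx² + cx + d; the 6 given values yield a linear system in the 4 coefficients.
Solving, Q(x) = -x³ - 8x² + x - 5.
Then Q(-2) = -31.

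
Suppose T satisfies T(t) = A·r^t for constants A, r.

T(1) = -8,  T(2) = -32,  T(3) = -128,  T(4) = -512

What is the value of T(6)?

-8192

Consecutive ratio: -32/(-8) = 4, and -128/(-32) = 4, so r = 4.
Then A·4^1 = -8 gives A = -2, and T(t) = -2·4^t.
T(6) = -2·4^6 = -8192.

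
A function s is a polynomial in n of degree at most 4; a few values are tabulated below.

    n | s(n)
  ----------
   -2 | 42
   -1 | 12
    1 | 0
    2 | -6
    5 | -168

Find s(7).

-516

Write s(n) = an^4 + bn³ + cn² + dn + e; the 5 given values yield a linear system in the 5 coefficients.
Solving, the leading coefficient vanishes, and s(n) = -2n³ + 4n² - 4n + 2.
Then s(7) = -516.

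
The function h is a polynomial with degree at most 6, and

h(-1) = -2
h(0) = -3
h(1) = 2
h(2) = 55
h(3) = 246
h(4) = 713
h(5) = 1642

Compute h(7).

5870

First differences: -1, 5, 53, 191, 467, 929. Second differences: 6, 48, 138, 276, 462. Third differences: 42, 90, 138, 186. Fourth differences: 48, 48, 48.
Level-4 differences are constant, so h has degree 4.
Fitting a degree-4 polynomial gives h(m) = 2m^4 + 3m³ + m² - m - 3.
Then h(7) = 5870.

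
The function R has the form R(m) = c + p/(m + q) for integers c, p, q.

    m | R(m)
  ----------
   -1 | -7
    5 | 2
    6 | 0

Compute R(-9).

(R(m) − c)(m + q) = p for each data point; the three points give a linear system in c and q, then p follows.
Solving: c = -4, q = -3, p = 12, so R(m) = -4 + 12/(m − 3).
Then R(-9) = -4 + 12/(-12) = -5.

-5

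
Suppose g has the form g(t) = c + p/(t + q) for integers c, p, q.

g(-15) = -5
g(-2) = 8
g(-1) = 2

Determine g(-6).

(g(t) − c)(t + q) = p for each data point; the three points give a linear system in c and q, then p follows.
Solving: c = -4, q = 3, p = 12, so g(t) = -4 + 12/(t + 3).
Then g(-6) = -4 + 12/(-3) = -8.

-8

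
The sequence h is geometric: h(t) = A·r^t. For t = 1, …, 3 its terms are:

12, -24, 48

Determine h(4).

-96

Consecutive ratio: -24/12 = -2, and 48/(-24) = -2, so r = -2.
Then A·(-2)^1 = 12 gives A = -6, and h(t) = -6·(-2)^t.
h(4) = -6·(-2)^4 = -96.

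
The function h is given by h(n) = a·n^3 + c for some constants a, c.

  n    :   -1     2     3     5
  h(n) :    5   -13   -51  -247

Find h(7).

-683

From h(-1) = 5 and h(2) = -13: -1a + c = 5 and 8a + c = -13.
Subtracting: 9a = -18, so a = -2; then c = 5 − (-2)·(-1) = 3.
So h(n) = -2n³ + 3, and h(7) = -683.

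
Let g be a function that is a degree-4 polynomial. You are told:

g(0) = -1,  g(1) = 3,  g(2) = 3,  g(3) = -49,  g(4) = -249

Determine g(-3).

-277

Write g(k) = ak^4 + bk³ + ck² + dk + e; the 5 given values yield a linear system in the 5 coefficients.
Solving, g(k) = -2k^4 + 4k³ + 2k - 1.
Then g(-3) = -277.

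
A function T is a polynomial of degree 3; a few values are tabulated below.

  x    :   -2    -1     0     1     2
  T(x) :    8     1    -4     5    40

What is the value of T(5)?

First differences: -7, -5, 9, 35. Second differences: 2, 14, 26. Third differences: 12, 12.
Level-3 differences are constant, so T has degree 3.
Fitting a degree-3 polynomial gives T(x) = 2x³ + 7x² - 4.
Then T(5) = 421.

421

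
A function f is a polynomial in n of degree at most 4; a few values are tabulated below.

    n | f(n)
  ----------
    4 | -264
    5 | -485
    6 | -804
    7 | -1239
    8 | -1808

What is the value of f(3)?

-123

First differences: -221, -319, -435, -569. Second differences: -98, -116, -134. Third differences: -18, -18.
Level-3 differences are constant, so f has degree 3.
Fitting a degree-3 polynomial gives f(n) = -3n³ - 4n² - 2n.
Then f(3) = -123.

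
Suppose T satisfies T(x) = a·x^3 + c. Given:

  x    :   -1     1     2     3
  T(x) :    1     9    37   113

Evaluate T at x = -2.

From T(-1) = 1 and T(1) = 9: -1a + c = 1 and 1a + c = 9.
Subtracting: 2a = 8, so a = 4; then c = 1 − 4·(-1) = 5.
So T(x) = 4x³ + 5, and T(-2) = -27.

-27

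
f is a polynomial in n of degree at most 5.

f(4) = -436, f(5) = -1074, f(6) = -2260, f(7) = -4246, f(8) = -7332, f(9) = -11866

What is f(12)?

Write f(n) = an^5 + bn^4 + cn³ + dn² + en + p; the 6 given values yield a linear system in the 6 coefficients.
Solving, the leading coefficient vanishes, and f(n) = -2n^4 + 2n³ - 2n² - 4n - 4.
Then f(12) = -38356.

-38356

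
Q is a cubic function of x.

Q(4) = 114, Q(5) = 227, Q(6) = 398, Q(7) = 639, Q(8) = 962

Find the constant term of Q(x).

2

First differences: 113, 171, 241, 323. Second differences: 58, 70, 82. Third differences: 12, 12.
Level-3 differences are constant, so Q has degree 3.
Fitting a degree-3 polynomial gives Q(x) = 2x³ - x² + 2.
The constant term is Q(0) = 2.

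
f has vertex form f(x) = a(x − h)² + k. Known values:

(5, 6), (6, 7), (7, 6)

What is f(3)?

-2

First differences 1, -1; second difference -2 = 2a, so a = -1.
Expanding, the x-coefficient is −2ah = 2h; matching it to the data gives h = 6, and then k = 7.
So f(x) = -1(x − 6)² + 7.
f(3) = -1·(-3)² + 7 = -2.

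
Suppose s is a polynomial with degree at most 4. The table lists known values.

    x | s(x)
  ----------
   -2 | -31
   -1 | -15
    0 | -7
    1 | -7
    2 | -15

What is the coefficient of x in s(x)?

First differences: 16, 8, 0, -8. Second differences: -8, -8, -8.
Level-2 differences are constant, so s has degree 2.
Fitting a degree-2 polynomial gives s(x) = -4x² + 4x - 7.
The coefficient of x is 4.

4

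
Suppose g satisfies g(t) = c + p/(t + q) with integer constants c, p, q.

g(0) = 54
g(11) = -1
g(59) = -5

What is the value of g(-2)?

(g(t) − c)(t + q) = p for each data point; the three points give a linear system in c and q, then p follows.
Solving: c = -6, q = 1, p = 60, so g(t) = -6 + 60/(t + 1).
Then g(-2) = -6 + 60/(-1) = -66.

-66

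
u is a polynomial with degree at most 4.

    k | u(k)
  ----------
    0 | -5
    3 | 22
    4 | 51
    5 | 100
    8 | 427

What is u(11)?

1150

Write u(k) = ak^4 + bk³ + ck² + dk + e; the 5 given values yield a linear system in the 5 coefficients.
Solving, the leading coefficient vanishes, and u(k) = k³ - 2k² + 6k - 5.
Then u(11) = 1150.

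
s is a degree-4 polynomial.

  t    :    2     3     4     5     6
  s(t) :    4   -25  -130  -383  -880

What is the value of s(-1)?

Write s(t) = at^4 + bt³ + ct² + dt + e; the 5 given values yield a linear system in the 5 coefficients.
Solving, s(t) = -t^4 + 2t³ - t² + 3t + 2.
Then s(-1) = -5.

-5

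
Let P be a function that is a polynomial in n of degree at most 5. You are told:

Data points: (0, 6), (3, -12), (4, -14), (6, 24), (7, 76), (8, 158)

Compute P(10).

Write P(n) = an^5 + bn^4 + cn³ + dn² + en + p; the 6 given values yield a linear system in the 6 coefficients.
Solving, the top 2 coefficients vanish, and P(n) = n³ - 6n² + 3n + 6.
Then P(10) = 436.

436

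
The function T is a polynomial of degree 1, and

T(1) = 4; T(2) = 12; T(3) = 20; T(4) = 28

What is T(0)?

First differences: 8, 8, 8.
Level-1 differences are constant, so T has degree 1.
Fitting a degree-1 polynomial gives T(m) = 8m - 4.
The constant term is T(0) = -4.

-4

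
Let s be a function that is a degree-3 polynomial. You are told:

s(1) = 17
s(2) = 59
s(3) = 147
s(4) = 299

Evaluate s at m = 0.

3

Write s(m) = am³ + bm² + cm + d; the 4 given values yield a linear system in the 4 coefficients.
Solving, s(m) = 3m³ + 5m² + 6m + 3.
Then s(0) = 3.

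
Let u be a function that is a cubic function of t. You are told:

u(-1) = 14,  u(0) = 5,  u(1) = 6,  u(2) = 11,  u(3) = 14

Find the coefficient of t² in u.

First differences: -9, 1, 5, 3. Second differences: 10, 4, -2. Third differences: -6, -6.
Level-3 differences are constant, so u has degree 3.
Fitting a degree-3 polynomial gives u(t) = -t³ + 5t² - 3t + 5.
The coefficient of t² is 5.

5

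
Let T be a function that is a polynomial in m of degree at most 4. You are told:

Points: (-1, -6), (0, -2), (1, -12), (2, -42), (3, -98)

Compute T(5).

-312

Write T(m) = am^4 + bm³ + cm² + dm + e; the 5 given values yield a linear system in the 5 coefficients.
Solving, the leading coefficient vanishes, and T(m) = -m³ - 7m² - 2m - 2.
Then T(5) = -312.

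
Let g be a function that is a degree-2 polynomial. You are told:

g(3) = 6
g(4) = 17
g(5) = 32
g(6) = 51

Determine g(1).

First differences: 11, 15, 19. Second differences: 4, 4.
Level-2 differences are constant, so g has degree 2.
Fitting a degree-2 polynomial gives g(n) = 2n² - 3n - 3.
Then g(1) = -4.

-4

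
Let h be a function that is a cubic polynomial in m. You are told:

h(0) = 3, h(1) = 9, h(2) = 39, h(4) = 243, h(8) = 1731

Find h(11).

Write h(m) = am³ + bm² + cm + d; the 5 given values yield a linear system in the 4 coefficients.
Solving, h(m) = 3m³ + 3m² + 3.
Then h(11) = 4359.

4359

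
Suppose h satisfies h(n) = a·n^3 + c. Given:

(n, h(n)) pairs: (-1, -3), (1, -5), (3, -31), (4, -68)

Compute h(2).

From h(-1) = -3 and h(1) = -5: -1a + c = -3 and 1a + c = -5.
Subtracting: 2a = -2, so a = -1; then c = -3 − (-1)·(-1) = -4.
So h(n) = -1n³ − 4, and h(2) = -12.

-12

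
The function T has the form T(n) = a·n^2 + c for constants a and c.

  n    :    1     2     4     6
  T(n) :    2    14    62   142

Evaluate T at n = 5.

98

From T(1) = 2 and T(2) = 14: 1a + c = 2 and 4a + c = 14.
Subtracting: 3a = 12, so a = 4; then c = 2 − 4·1 = -2.
So T(n) = 4n² − 2, and T(5) = 98.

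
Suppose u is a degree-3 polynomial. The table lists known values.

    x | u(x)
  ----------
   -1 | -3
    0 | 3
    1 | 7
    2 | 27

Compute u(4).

187

Write u(x) = ax³ + bx² + cx + d; the 4 given values yield a linear system in the 4 coefficients.
Solving, u(x) = 3x³ - x² + 2x + 3.
Then u(4) = 187.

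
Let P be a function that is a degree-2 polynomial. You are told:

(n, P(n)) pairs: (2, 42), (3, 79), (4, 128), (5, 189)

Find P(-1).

Write P(n) = an² + bn + c; the 4 given values yield a linear system in the 3 coefficients.
Solving, P(n) = 6n² + 7n + 4.
Then P(-1) = 3.

3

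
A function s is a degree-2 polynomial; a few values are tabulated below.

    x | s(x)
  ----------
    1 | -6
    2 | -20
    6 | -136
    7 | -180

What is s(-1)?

Write s(x) = ax² + bx + c; the 4 given values yield a linear system in the 3 coefficients.
Solving, s(x) = -3x² - 5x + 2.
Then s(-1) = 4.

4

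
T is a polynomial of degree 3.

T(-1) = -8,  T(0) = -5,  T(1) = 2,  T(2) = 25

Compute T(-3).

-50

Write T(x) = ax³ + bx² + cx + d; the 4 given values yield a linear system in the 4 coefficients.
Solving, T(x) = 2x³ + 2x² + 3x - 5.
Then T(-3) = -50.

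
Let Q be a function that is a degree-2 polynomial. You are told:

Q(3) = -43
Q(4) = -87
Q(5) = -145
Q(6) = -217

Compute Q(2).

-13

First differences: -44, -58, -72. Second differences: -14, -14.
Level-2 differences are constant, so Q has degree 2.
Fitting a degree-2 polynomial gives Q(k) = -7k² + 5k + 5.
Then Q(2) = -13.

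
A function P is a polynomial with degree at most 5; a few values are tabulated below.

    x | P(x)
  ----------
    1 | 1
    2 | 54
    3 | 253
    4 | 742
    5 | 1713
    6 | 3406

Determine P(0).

First differences: 53, 199, 489, 971, 1693. Second differences: 146, 290, 482, 722. Third differences: 144, 192, 240. Fourth differences: 48, 48.
Level-4 differences are constant, so P has degree 4.
Fitting a degree-4 polynomial gives P(x) = 2x^4 + 4x³ - x² - 2x - 2.
Then P(0) = -2.

-2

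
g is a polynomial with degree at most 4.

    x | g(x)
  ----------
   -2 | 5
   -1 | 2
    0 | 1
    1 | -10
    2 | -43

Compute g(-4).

65

First differences: -3, -1, -11, -33. Second differences: 2, -10, -22. Third differences: -12, -12.
Level-3 differences are constant, so g has degree 3.
Fitting a degree-3 polynomial gives g(x) = -2x³ - 5x² - 4x + 1.
Then g(-4) = 65.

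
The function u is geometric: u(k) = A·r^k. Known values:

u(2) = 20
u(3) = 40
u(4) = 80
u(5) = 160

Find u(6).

Consecutive ratio: 40/20 = 2, and 80/40 = 2, so r = 2.
Then A·2^2 = 20 gives A = 5, and u(k) = 5·2^k.
u(6) = 5·2^6 = 320.

320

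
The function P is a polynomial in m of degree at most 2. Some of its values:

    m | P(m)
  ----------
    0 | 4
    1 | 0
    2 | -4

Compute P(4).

First differences: -4, -4.
Level-1 differences are constant, so P has degree 1.
Fitting a degree-1 polynomial gives P(m) = -4m + 4.
Then P(4) = -12.

-12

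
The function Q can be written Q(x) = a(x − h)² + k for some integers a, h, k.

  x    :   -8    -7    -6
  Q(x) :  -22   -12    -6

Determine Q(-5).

First differences 10, 6; second difference -4 = 2a, so a = -2.
Expanding, the x-coefficient is −2ah = 4h; matching it to the data gives h = -5, and then k = -4.
So Q(x) = -2(x + 5)² − 4.
Q(-5) = -2·0² − 4 = -4.

-4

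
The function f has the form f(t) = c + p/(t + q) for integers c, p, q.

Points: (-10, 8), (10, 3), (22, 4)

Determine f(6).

2

(f(t) − c)(t + q) = p for each data point; the three points give a linear system in c and q, then p follows.
Solving: c = 5, q = 2, p = -24, so f(t) = 5 − 24/(t + 2).
Then f(6) = 5 − 24/8 = 2.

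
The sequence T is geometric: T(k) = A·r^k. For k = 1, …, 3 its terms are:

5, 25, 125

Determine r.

5

Consecutive ratio: 25/5 = 5, and 125/25 = 5, so r = 5.
Then A·5^1 = 5 gives A = 1, and T(k) = 1·5^k.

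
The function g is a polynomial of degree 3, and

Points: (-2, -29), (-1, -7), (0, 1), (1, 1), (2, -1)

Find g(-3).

-71

First differences: 22, 8, 0, -2. Second differences: -14, -8, -2. Third differences: 6, 6.
Level-3 differences are constant, so g has degree 3.
Fitting a degree-3 polynomial gives g(k) = k³ - 4k² + 3k + 1.
Then g(-3) = -71.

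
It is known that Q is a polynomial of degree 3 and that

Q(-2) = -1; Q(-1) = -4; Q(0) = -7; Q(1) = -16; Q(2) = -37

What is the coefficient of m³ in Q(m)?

-1

Write Q(m) = am³ + bm² + cm + d; the 5 given values yield a linear system in the 4 coefficients.
Solving, Q(m) = -m³ - 3m² - 5m - 7.
The coefficient of m³ is -1.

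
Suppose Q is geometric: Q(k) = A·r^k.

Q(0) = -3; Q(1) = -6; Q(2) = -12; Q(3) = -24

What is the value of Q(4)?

Consecutive ratio: -6/(-3) = 2, and -12/(-6) = 2, so r = 2.
Then A·2^0 = -3 gives A = -3, and Q(k) = -3·2^k.
Q(4) = -3·2^4 = -48.

-48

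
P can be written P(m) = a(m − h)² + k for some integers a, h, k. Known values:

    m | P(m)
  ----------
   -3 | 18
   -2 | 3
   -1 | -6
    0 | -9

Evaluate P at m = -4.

39

First differences -15, -9, -3; second difference 6 = 2a, so a = 3.
Expanding, the m-coefficient is −2ah = -6h; matching it to the data gives h = 0, and then k = -9.
So P(m) = 3(m + 0)² − 9.
P(-4) = 3·(-4)² − 9 = 39.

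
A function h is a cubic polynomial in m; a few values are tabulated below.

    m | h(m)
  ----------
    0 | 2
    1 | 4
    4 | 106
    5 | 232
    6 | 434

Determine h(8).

1138

Write h(m) = am³ + bm² + cm + d; the 5 given values yield a linear system in the 4 coefficients.
Solving, h(m) = 3m³ - 7m² + 6m + 2.
Then h(8) = 1138.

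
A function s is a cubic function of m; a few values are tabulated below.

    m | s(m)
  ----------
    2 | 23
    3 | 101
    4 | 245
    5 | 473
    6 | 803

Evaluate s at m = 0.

First differences: 78, 144, 228, 330. Second differences: 66, 84, 102. Third differences: 18, 18.
Level-3 differences are constant, so s has degree 3.
Fitting a degree-3 polynomial gives s(m) = 3m³ + 6m² - 9m - 7.
Then s(0) = -7.

-7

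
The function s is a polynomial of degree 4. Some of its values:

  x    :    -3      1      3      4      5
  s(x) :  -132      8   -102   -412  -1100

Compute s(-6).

-2442

Write s(x) = ax^4 + bx³ + cx² + dx + e; the 5 given values yield a linear system in the 5 coefficients.
Solving, s(x) = -2x^4 + 5x² + 5x.
Then s(-6) = -2442.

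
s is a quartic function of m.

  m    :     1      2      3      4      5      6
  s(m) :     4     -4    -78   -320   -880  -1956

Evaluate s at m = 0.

0

Write s(m) = am^4 + bm³ + cm² + dm + e; the 6 given values yield a linear system in the 5 coefficients.
Solving, s(m) = -2m^4 + 3m³ - m² + 4m.
Then s(0) = 0.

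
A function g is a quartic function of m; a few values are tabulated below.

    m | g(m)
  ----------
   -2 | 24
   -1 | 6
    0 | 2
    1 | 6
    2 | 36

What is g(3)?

134

Write g(m) = am^4 + bm³ + cm² + dm + e; the 5 given values yield a linear system in the 5 coefficients.
Solving, g(m) = m^4 + m³ + 3m² - m + 2.
Then g(3) = 134.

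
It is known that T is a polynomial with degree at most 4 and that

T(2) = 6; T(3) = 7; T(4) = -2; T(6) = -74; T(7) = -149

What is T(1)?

Write T(m) = am^4 + bm³ + cm² + dm + e; the 5 given values yield a linear system in the 5 coefficients.
Solving, the leading coefficient vanishes, and T(m) = -m³ + 4m² - 2.
Then T(1) = 1.

1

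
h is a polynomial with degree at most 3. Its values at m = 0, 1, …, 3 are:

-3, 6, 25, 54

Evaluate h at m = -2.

9

First differences: 9, 19, 29. Second differences: 10, 10.
Level-2 differences are constant, so h has degree 2.
Fitting a degree-2 polynomial gives h(m) = 5m² + 4m - 3.
Then h(-2) = 9.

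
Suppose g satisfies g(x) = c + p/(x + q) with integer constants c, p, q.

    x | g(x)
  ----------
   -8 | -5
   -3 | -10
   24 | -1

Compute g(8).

1

(g(x) − c)(x + q) = p for each data point; the three points give a linear system in c and q, then p follows.
Solving: c = -2, q = 0, p = 24, so g(x) = -2 + 24/(x + 0).
Then g(8) = -2 + 24/8 = 1.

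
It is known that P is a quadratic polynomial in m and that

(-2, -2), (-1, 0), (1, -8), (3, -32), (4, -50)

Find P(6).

Write P(m) = am² + bm + c; the 5 given values yield a linear system in the 3 coefficients.
Solving, P(m) = -2m² - 4m - 2.
Then P(6) = -98.

-98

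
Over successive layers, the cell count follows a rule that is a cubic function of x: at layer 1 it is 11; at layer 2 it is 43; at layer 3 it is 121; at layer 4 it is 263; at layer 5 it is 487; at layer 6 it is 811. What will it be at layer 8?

Write the value at x as u(x).
First differences: 32, 78, 142, 224, 324. Second differences: 46, 64, 82, 100. Third differences: 18, 18, 18.
Level-3 differences are constant, so u has degree 3.
Fitting a degree-3 polynomial gives u(x) = 3x³ + 5x² - 4x + 7.
Then u(8) = 1831.

1831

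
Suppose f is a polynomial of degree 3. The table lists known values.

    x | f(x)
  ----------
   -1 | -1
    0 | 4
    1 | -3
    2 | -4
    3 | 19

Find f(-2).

Write f(x) = ax³ + bx² + cx + d; the 5 given values yield a linear system in the 4 coefficients.
Solving, f(x) = 3x³ - 6x² - 4x + 4.
Then f(-2) = -36.

-36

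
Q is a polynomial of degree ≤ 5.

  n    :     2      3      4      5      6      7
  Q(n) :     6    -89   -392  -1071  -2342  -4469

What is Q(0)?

First differences: -95, -303, -679, -1271, -2127. Second differences: -208, -376, -592, -856. Third differences: -168, -216, -264. Fourth differences: -48, -48.
Level-4 differences are constant, so Q has degree 4.
Fitting a degree-4 polynomial gives Q(n) = -2n^4 + 6n² + 5n + 4.
Then Q(0) = 4.

4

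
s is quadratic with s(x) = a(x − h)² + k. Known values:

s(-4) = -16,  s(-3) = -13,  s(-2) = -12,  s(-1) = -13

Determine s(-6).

First differences 3, 1, -1; second difference -2 = 2a, so a = -1.
Expanding, the x-coefficient is −2ah = 2h; matching it to the data gives h = -2, and then k = -12.
So s(x) = -1(x + 2)² − 12.
s(-6) = -1·(-4)² − 12 = -28.

-28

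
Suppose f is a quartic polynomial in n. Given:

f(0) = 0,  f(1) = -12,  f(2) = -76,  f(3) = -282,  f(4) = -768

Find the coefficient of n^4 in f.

-2

Write f(n) = an^4 + bn³ + cn² + dn + e; the 5 given values yield a linear system in the 5 coefficients.
Solving, f(n) = -2n^4 - 3n³ - 3n² - 4n.
The coefficient of n^4 is -2.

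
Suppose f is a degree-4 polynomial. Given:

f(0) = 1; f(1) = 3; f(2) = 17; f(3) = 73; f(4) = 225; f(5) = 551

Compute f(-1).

First differences: 2, 14, 56, 152, 326. Second differences: 12, 42, 96, 174. Third differences: 30, 54, 78. Fourth differences: 24, 24.
Level-4 differences are constant, so f has degree 4.
Fitting a degree-4 polynomial gives f(m) = m^4 - m³ + 2m² + 1.
Then f(-1) = 5.

5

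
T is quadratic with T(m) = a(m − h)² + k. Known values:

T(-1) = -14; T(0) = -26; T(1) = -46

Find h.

-2

First differences -12, -20; second difference -8 = 2a, so a = -4.
Expanding, the m-coefficient is −2ah = 8h; matching it to the data gives h = -2, and then k = -10.
So T(m) = -4(m + 2)² − 10.
Hence h = -2.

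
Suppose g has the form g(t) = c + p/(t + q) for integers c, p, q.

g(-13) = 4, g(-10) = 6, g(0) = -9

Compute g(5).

(g(t) − c)(t + q) = p for each data point; the three points give a linear system in c and q, then p follows.
Solving: c = 0, q = 4, p = -36, so g(t) = -36/(t + 4).
Then g(5) = 0 − 36/9 = -4.

-4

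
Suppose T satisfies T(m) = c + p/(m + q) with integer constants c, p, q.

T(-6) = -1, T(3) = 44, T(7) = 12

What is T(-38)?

(T(m) − c)(m + q) = p for each data point; the three points give a linear system in c and q, then p follows.
Solving: c = 4, q = -2, p = 40, so T(m) = 4 + 40/(m − 2).
Then T(-38) = 4 + 40/(-40) = 3.

3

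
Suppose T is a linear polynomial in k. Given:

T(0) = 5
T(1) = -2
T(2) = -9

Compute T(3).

-16

Write T(k) = ak + b; the 3 given values yield a linear system in the 2 coefficients.
Solving, T(k) = -7k + 5.
Then T(3) = -16.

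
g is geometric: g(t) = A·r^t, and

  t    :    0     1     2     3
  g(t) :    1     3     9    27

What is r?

Consecutive ratio: 3/1 = 3, and 9/3 = 3, so r = 3.
Then A·3^0 = 1 gives A = 1, and g(t) = 1·3^t.

3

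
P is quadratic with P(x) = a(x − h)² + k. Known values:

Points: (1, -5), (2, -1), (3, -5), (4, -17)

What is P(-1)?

First differences 4, -4, -12; second difference -8 = 2a, so a = -4.
Expanding, the x-coefficient is −2ah = 8h; matching it to the data gives h = 2, and then k = -1.
So P(x) = -4(x − 2)² − 1.
P(-1) = -4·(-3)² − 1 = -37.

-37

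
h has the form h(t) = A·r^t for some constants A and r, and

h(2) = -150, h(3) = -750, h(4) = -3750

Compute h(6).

-93750

Consecutive ratio: -750/(-150) = 5, and -3750/(-750) = 5, so r = 5.
Then A·5^2 = -150 gives A = -6, and h(t) = -6·5^t.
h(6) = -6·5^6 = -93750.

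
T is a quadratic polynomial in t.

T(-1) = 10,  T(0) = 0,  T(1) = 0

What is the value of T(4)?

Write T(t) = at² + bt + c; the 3 given values yield a linear system in the 3 coefficients.
Solving, T(t) = 5t² - 5t.
Then T(4) = 60.

60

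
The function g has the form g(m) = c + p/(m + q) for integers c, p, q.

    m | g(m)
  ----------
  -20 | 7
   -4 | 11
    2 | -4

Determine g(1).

-14

(g(m) − c)(m + q) = p for each data point; the three points give a linear system in c and q, then p follows.
Solving: c = 6, q = 0, p = -20, so g(m) = 6 − 20/(m + 0).
Then g(1) = 6 − 20/1 = -14.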